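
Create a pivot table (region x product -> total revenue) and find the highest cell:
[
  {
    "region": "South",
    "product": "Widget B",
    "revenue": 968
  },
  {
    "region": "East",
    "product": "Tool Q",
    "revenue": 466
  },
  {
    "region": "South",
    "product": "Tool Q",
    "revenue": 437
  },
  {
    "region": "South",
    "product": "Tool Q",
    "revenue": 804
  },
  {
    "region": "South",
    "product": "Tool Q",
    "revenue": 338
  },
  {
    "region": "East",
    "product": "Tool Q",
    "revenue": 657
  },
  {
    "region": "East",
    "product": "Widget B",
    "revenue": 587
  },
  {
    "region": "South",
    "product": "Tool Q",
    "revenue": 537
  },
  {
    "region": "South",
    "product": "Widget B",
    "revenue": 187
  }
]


Pivot: region (rows) x product (columns) -> total revenue

     Tool Q        Widget B    
East          1123           587  
South         2116          1155  

Highest: South / Tool Q = $2116

South / Tool Q = $2116


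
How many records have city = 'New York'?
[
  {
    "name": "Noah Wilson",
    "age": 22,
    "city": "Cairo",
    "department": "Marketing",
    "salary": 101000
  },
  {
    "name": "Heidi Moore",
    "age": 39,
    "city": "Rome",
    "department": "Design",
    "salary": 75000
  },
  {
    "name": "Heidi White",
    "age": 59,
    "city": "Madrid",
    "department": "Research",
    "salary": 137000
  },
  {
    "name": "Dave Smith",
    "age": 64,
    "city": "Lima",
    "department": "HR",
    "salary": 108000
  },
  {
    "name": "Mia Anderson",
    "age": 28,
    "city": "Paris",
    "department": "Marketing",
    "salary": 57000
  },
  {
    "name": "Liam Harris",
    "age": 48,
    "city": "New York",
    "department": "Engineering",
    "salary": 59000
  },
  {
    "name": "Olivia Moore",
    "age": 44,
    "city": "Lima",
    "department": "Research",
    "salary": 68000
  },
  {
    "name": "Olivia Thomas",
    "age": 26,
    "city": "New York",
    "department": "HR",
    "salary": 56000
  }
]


Data: 8 records
Condition: city = 'New York'

Checking each record:
  Noah Wilson: Cairo
  Heidi Moore: Rome
  Heidi White: Madrid
  Dave Smith: Lima
  Mia Anderson: Paris
  Liam Harris: New York MATCH
  Olivia Moore: Lima
  Olivia Thomas: New York MATCH

Count: 2

2


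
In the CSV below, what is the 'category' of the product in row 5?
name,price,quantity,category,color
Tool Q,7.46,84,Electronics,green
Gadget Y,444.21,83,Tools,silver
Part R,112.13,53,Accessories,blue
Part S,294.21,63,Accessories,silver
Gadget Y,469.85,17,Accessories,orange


Query: Row 5 ('Gadget Y'), column 'category'
Value: Accessories

Accessories


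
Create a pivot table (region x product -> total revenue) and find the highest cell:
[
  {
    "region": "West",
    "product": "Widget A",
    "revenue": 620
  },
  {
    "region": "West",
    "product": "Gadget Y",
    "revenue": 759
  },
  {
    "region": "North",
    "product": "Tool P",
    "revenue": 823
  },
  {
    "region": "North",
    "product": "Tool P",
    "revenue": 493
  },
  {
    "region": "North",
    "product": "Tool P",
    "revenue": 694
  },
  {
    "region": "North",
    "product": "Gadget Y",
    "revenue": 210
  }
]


Pivot: region (rows) x product (columns) -> total revenue

     Gadget Y      Tool P        Widget A    
North          210          2010             0  
West           759             0           620  

Highest: North / Tool P = $2010

North / Tool P = $2010


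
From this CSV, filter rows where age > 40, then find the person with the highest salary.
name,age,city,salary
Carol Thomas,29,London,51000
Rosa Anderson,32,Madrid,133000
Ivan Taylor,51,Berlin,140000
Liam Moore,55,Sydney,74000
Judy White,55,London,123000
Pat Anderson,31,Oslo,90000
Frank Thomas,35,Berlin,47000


Filter: age > 40
Sort by: salary (descending)

Filtered records (3):
  Ivan Taylor, age 51, salary $140000
  Judy White, age 55, salary $123000
  Liam Moore, age 55, salary $74000

Highest salary: Ivan Taylor ($140000)

Ivan Taylor


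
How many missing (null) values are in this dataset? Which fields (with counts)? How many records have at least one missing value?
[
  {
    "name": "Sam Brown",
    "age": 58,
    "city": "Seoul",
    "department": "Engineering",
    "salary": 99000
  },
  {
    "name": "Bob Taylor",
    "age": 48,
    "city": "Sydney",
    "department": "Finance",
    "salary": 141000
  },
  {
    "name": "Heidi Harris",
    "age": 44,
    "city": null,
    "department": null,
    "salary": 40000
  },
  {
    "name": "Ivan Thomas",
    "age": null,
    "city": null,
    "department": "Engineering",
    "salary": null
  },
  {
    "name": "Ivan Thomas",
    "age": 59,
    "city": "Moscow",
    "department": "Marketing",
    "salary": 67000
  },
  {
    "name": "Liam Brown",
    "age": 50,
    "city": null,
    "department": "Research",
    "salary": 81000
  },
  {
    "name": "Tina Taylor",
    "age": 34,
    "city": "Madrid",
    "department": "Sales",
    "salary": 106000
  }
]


Checking for missing (null) values in 7 records:

  Sam Brown: complete
  Bob Taylor: complete
  Heidi Harris: city, department
  Ivan Thomas: age, city, salary
  Ivan Thomas: complete
  Liam Brown: city
  Tina Taylor: complete

Per field:
  name: 0 missing
  age: 1 missing
  city: 3 missing
  department: 1 missing
  salary: 1 missing

Total missing values: 6
Records with any missing: 3

6 missing values (age: 1, city: 3, department: 1, salary: 1); 3 incomplete records


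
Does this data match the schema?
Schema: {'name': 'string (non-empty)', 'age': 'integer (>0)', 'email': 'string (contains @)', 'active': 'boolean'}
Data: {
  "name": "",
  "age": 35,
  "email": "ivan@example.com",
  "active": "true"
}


Validating each field against schema:
  name: FAIL ("" is an empty string)
  age: OK (positive integer)
  email: OK (string with @)
  active: FAIL ("true" is not a boolean)

Result: INVALID (2 errors: name, active)

INVALID (2 errors: name, active)


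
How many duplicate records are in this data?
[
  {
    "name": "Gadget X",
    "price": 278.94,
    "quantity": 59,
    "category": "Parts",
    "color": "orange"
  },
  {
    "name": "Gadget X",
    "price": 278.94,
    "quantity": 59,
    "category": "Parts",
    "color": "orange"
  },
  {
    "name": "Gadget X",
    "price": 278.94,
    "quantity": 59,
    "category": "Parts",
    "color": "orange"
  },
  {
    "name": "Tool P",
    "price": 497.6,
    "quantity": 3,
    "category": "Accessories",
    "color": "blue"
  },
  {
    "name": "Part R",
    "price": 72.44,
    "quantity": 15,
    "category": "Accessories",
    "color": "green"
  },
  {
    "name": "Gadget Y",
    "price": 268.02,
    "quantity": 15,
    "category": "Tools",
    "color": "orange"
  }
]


Checking 6 records for duplicates:

  Row 1: Gadget X ($278.94, qty 59)
  Row 2: Gadget X ($278.94, qty 59) <-- DUPLICATE
  Row 3: Gadget X ($278.94, qty 59) <-- DUPLICATE
  Row 4: Tool P ($497.6, qty 3)
  Row 5: Part R ($72.44, qty 15)
  Row 6: Gadget Y ($268.02, qty 15)

Duplicates found: 2
Unique records: 4

2 duplicates, 4 unique


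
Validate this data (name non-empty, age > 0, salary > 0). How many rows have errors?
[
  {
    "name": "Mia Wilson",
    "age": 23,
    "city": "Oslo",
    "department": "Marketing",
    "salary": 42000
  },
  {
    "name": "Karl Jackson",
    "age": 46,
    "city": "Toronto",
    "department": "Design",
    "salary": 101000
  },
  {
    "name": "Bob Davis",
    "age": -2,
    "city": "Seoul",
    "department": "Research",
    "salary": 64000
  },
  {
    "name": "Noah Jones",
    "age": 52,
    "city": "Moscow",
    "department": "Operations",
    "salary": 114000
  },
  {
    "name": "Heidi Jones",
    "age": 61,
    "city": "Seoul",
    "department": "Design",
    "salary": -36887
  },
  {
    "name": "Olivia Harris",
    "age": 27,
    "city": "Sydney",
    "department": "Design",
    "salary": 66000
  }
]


Validating 6 records:
Rules: name non-empty, age > 0, salary > 0

  Row 1 (Mia Wilson): OK
  Row 2 (Karl Jackson): OK
  Row 3 (Bob Davis): negative age: -2
  Row 4 (Noah Jones): OK
  Row 5 (Heidi Jones): negative salary: -36887
  Row 6 (Olivia Harris): OK

Total errors: 2

2 errors


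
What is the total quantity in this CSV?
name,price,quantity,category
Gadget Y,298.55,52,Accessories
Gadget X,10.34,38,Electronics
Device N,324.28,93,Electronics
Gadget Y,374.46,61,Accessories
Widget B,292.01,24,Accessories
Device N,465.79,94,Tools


Computing total quantity:
Values: [52, 38, 93, 61, 24, 94]
Sum = 362

362


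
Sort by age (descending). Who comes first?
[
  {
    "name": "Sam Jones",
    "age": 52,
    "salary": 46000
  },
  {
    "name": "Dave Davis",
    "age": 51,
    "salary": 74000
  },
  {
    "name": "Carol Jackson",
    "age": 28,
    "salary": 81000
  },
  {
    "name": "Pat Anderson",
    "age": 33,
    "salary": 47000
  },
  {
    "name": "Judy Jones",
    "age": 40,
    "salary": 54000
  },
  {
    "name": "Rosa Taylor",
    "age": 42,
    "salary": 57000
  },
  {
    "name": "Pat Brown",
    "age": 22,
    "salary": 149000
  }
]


Sort by: age (descending)

Sorted order:
  1. Sam Jones (age = 52)
  2. Dave Davis (age = 51)
  3. Rosa Taylor (age = 42)
  4. Judy Jones (age = 40)
  5. Pat Anderson (age = 33)
  6. Carol Jackson (age = 28)
  7. Pat Brown (age = 22)

First: Sam Jones

Sam Jones


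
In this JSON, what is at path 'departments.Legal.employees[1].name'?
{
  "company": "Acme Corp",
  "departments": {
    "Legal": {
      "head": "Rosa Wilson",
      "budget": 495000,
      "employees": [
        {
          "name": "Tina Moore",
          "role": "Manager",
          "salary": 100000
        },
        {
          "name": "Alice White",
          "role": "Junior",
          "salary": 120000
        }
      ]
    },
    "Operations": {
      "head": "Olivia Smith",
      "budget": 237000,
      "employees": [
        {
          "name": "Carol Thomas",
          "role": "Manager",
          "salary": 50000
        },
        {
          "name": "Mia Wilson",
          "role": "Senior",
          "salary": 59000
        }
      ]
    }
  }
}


Path: departments.Legal.employees[1].name

Navigate:
  -> departments
  -> Legal
  -> employees[1].name = 'Alice White'

Alice White


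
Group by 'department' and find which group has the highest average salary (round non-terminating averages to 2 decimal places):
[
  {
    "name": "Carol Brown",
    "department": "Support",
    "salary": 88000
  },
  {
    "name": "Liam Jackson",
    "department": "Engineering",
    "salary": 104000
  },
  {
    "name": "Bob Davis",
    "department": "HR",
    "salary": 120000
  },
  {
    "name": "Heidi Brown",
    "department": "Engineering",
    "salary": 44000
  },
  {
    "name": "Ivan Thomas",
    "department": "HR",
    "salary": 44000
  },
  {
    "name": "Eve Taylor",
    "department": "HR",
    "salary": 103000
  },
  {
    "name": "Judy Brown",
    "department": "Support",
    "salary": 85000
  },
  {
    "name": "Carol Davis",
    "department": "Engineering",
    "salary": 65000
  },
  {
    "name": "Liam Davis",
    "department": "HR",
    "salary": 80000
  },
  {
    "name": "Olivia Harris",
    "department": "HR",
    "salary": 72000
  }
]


Group by: department

Groups:
  Engineering: 3 people, avg salary = 213000/3 = $71000
  HR: 5 people, avg salary = 419000/5 = $83800
  Support: 2 people, avg salary = 173000/2 = $86500

Highest average salary: Support ($86500)

Support ($86500)


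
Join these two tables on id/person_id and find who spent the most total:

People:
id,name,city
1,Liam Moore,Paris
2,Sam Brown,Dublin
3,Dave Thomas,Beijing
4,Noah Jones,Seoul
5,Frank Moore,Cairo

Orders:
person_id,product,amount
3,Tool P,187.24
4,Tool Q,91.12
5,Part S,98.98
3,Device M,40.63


Join on: people.id = orders.person_id

Joined rows:
  Dave Thomas (Beijing) bought Tool P for $187.24
  Noah Jones (Seoul) bought Tool Q for $91.12
  Frank Moore (Cairo) bought Part S for $98.98
  Dave Thomas (Beijing) bought Device M for $40.63

Total per person:
  Dave Thomas: $227.87
  Frank Moore: $98.98
  Noah Jones: $91.12

Top spender: Dave Thomas ($227.87)

Dave Thomas ($227.87)


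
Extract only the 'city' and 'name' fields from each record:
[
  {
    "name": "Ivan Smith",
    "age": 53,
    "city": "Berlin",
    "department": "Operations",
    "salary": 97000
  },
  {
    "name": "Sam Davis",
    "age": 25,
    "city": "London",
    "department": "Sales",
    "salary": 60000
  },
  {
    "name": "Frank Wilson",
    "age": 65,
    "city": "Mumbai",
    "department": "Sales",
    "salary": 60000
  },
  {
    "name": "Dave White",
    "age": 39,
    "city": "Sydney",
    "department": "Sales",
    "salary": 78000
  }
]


Original: 4 records with fields: name, age, city, department, salary
Keep: ['city', 'name']
Drop: ['age', 'department', 'salary']
Result: 4 records, 2 fields each

[
  {
    "city": "Berlin",
    "name": "Ivan Smith"
  },
  {
    "city": "London",
    "name": "Sam Davis"
  },
  {
    "city": "Mumbai",
    "name": "Frank Wilson"
  },
  {
    "city": "Sydney",
    "name": "Dave White"
  }
]


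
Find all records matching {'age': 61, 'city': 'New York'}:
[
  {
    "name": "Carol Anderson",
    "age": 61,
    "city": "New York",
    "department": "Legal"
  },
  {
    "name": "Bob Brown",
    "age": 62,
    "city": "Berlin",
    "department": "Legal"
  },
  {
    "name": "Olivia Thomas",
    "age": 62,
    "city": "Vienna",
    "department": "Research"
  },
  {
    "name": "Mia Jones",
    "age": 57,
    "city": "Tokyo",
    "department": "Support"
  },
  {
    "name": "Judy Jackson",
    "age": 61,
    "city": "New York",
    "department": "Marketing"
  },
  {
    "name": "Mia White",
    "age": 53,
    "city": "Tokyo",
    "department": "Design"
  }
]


Search criteria: {'age': 61, 'city': 'New York'}

Checking 6 records:
  Carol Anderson: {age: 61, city: New York} <-- MATCH
  Bob Brown: {age: 62, city: Berlin}
  Olivia Thomas: {age: 62, city: Vienna}
  Mia Jones: {age: 57, city: Tokyo}
  Judy Jackson: {age: 61, city: New York} <-- MATCH
  Mia White: {age: 53, city: Tokyo}

Matches: ["Carol Anderson", "Judy Jackson"]

["Carol Anderson", "Judy Jackson"]


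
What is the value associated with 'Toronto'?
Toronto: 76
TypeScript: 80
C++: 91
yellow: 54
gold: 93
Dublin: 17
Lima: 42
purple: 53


Looking up key 'Toronto'
Value: 76

76


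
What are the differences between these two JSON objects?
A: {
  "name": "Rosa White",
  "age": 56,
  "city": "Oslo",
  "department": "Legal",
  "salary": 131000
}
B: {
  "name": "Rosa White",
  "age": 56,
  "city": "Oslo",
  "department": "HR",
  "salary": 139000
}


Comparing each field (in key order):
  name: same
  age: same
  city: same
  department: DIFFERENT
  salary: DIFFERENT
Differences:
  department: Legal -> HR
  salary: 131000 -> 139000

2 field(s) changed

2 changes: department, salary


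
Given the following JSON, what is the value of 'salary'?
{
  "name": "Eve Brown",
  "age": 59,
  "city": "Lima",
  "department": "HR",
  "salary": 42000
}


Looking up field 'salary'
Value: 42000

42000


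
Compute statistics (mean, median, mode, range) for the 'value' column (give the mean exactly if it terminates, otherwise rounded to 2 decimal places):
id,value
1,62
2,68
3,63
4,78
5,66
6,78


Data: [62, 68, 63, 78, 66, 78]
Count: 6
Sum: 415
Mean: 415/6 ≈ 69.17 (rounded to 2 decimal places)
Sorted: [62, 63, 66, 68, 78, 78]
Median: 67.0
Mode: 78 (2 times)
Range: 78 - 62 = 16
Min: 62, Max: 78

mean≈69.17, median=67.0, mode=78, range=16


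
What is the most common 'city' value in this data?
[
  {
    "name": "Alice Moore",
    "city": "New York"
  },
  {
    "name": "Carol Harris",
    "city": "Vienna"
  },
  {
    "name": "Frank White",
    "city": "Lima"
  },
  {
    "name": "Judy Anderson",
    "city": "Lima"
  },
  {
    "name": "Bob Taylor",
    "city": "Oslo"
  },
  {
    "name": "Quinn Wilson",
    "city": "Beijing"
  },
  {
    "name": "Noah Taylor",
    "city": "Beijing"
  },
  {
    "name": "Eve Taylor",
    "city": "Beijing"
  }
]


Counting 'city' values across 8 records:

  Beijing: 3 ###
  Lima: 2 ##
  New York: 1 #
  Vienna: 1 #
  Oslo: 1 #

Most common: Beijing (3 times)

Beijing (3 times)


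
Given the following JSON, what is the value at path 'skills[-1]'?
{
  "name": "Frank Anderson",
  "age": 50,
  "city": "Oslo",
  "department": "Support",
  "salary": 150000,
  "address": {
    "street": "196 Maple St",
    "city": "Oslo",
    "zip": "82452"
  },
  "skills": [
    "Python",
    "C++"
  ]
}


Query: skills[-1]
Path: skills -> last element
Value: C++

C++


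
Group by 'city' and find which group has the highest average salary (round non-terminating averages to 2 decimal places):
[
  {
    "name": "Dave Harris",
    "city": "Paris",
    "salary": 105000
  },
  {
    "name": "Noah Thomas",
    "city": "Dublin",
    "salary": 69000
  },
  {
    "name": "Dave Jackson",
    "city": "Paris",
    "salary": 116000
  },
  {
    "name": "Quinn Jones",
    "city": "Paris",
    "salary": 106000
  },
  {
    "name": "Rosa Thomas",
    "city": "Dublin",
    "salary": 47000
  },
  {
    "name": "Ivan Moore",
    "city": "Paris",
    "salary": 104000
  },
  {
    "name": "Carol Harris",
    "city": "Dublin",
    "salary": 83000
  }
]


Group by: city

Groups:
  Dublin: 3 people, avg salary = 199000/3 ≈ $66333.33
  Paris: 4 people, avg salary = 431000/4 = $107750

Highest average salary: Paris ($107750)

Paris ($107750)


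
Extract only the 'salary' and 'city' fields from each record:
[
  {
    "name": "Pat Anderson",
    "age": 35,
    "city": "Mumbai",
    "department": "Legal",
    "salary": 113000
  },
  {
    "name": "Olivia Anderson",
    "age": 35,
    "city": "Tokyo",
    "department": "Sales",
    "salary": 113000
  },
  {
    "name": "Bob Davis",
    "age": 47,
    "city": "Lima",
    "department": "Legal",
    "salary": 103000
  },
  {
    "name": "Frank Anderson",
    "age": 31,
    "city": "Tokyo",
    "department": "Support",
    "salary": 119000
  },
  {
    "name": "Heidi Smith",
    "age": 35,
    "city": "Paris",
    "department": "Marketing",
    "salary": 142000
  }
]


Original: 5 records with fields: name, age, city, department, salary
Keep: ['salary', 'city']
Drop: ['name', 'age', 'department']
Result: 5 records, 2 fields each

[
  {
    "salary": 113000,
    "city": "Mumbai"
  },
  {
    "salary": 113000,
    "city": "Tokyo"
  },
  {
    "salary": 103000,
    "city": "Lima"
  },
  {
    "salary": 119000,
    "city": "Tokyo"
  },
  {
    "salary": 142000,
    "city": "Paris"
  }
]


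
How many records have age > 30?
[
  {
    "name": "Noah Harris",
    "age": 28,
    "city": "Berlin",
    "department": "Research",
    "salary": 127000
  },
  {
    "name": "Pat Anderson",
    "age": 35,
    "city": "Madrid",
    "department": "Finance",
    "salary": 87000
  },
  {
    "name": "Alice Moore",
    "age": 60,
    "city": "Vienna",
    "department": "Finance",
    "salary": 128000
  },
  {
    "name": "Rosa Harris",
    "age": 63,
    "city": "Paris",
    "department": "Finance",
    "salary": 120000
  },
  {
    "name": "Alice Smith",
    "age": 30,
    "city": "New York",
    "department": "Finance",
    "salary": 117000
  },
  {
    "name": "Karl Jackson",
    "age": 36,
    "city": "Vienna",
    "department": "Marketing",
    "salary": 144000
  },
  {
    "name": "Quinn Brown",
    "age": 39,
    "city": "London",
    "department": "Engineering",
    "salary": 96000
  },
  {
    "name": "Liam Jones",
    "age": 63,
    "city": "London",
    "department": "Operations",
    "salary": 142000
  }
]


Data: 8 records
Condition: age > 30

Checking each record:
  Noah Harris: 28
  Pat Anderson: 35 MATCH
  Alice Moore: 60 MATCH
  Rosa Harris: 63 MATCH
  Alice Smith: 30
  Karl Jackson: 36 MATCH
  Quinn Brown: 39 MATCH
  Liam Jones: 63 MATCH

Count: 6

6


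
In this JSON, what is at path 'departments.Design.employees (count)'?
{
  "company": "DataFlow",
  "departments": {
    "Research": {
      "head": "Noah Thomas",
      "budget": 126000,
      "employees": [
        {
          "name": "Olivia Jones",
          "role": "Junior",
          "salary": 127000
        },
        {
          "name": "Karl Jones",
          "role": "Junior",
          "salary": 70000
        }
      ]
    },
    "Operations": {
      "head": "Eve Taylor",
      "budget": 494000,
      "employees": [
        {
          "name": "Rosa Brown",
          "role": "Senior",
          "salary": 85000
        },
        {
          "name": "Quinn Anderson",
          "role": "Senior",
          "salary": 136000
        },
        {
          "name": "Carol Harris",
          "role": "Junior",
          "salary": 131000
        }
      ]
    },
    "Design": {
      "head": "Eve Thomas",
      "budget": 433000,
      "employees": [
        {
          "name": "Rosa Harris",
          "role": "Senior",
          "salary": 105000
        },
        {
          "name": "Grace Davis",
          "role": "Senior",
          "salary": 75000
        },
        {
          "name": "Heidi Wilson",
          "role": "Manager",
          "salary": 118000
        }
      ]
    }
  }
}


Path: departments.Design.employees (count)

Navigate:
  -> departments
  -> Design
  -> employees (array, length 3)

3


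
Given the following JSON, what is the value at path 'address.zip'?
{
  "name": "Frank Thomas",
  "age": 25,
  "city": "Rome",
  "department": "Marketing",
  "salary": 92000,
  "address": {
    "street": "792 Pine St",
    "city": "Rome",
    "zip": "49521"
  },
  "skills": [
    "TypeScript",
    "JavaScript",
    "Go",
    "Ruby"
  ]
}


Query: address.zip
Path: address -> zip
Value: 49521

49521


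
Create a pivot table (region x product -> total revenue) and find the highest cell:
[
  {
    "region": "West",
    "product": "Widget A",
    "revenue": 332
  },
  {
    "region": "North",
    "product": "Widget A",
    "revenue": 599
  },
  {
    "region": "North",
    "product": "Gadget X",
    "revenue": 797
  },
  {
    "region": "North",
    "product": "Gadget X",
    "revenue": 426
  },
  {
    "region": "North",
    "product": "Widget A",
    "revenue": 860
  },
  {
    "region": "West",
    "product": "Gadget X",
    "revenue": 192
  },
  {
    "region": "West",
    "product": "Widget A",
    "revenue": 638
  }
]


Pivot: region (rows) x product (columns) -> total revenue

     Gadget X      Widget A    
North         1223          1459  
West           192           970  

Highest: North / Widget A = $1459

North / Widget A = $1459


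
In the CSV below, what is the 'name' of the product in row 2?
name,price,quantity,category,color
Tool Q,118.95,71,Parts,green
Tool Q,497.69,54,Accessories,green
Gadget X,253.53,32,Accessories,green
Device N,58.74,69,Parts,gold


Query: Row 2 ('Tool Q'), column 'name'
Value: Tool Q

Tool Q


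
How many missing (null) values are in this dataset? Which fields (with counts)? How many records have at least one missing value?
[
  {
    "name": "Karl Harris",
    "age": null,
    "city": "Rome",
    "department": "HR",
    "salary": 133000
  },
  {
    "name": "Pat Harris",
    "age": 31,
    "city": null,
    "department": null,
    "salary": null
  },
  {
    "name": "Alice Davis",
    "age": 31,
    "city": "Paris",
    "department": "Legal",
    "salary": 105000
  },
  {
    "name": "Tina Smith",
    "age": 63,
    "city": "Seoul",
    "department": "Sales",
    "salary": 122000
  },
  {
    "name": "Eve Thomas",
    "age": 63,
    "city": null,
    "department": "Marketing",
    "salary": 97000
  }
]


Checking for missing (null) values in 5 records:

  Karl Harris: age
  Pat Harris: city, department, salary
  Alice Davis: complete
  Tina Smith: complete
  Eve Thomas: city

Per field:
  name: 0 missing
  age: 1 missing
  city: 2 missing
  department: 1 missing
  salary: 1 missing

Total missing values: 5
Records with any missing: 3

5 missing values (age: 1, city: 2, department: 1, salary: 1); 3 incomplete records


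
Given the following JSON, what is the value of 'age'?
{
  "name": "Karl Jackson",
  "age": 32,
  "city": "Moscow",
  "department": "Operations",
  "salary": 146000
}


Looking up field 'age'
Value: 32

32


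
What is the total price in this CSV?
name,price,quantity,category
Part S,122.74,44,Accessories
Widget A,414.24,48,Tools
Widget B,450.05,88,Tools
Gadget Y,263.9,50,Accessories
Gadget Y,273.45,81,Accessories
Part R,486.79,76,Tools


Computing total price:
Values: [122.74, 414.24, 450.05, 263.9, 273.45, 486.79]
Sum = 2011.17

2011.17


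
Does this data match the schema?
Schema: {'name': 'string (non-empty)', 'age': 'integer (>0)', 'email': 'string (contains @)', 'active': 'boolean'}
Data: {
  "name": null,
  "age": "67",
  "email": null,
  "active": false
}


Validating each field against schema:
  name: FAIL (null is not a string)
  age: FAIL ("67" is not an integer)
  email: FAIL (null is not a string)
  active: OK (boolean)

Result: INVALID (3 errors: name, age, email)

INVALID (3 errors: name, age, email)


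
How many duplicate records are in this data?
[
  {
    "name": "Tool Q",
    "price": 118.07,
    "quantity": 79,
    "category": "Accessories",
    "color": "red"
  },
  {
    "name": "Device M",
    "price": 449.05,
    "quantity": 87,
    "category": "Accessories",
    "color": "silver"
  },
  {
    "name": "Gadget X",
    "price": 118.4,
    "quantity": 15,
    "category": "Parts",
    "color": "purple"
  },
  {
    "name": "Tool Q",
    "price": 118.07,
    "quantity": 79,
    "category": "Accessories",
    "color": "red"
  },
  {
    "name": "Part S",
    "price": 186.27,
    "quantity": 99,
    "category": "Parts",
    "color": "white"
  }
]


Checking 5 records for duplicates:

  Row 1: Tool Q ($118.07, qty 79)
  Row 2: Device M ($449.05, qty 87)
  Row 3: Gadget X ($118.4, qty 15)
  Row 4: Tool Q ($118.07, qty 79) <-- DUPLICATE
  Row 5: Part S ($186.27, qty 99)

Duplicates found: 1
Unique records: 4

1 duplicates, 4 unique


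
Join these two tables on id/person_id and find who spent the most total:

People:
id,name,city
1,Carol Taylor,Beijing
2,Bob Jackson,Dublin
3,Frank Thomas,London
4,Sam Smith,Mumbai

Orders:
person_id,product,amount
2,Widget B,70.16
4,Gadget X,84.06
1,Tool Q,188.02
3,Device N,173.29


Join on: people.id = orders.person_id

Joined rows:
  Bob Jackson (Dublin) bought Widget B for $70.16
  Sam Smith (Mumbai) bought Gadget X for $84.06
  Carol Taylor (Beijing) bought Tool Q for $188.02
  Frank Thomas (London) bought Device N for $173.29

Total per person:
  Carol Taylor: $188.02
  Frank Thomas: $173.29
  Sam Smith: $84.06
  Bob Jackson: $70.16

Top spender: Carol Taylor ($188.02)

Carol Taylor ($188.02)


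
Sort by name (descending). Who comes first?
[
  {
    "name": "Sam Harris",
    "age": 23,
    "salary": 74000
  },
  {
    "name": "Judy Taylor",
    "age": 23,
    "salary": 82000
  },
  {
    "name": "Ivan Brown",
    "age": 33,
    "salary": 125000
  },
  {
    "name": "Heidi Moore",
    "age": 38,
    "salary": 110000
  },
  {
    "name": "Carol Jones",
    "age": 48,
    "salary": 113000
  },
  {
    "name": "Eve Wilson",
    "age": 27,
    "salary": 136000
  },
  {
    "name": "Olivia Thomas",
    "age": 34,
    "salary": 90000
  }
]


Sort by: name (descending)

Sorted order:
  1. Sam Harris (name = Sam Harris)
  2. Olivia Thomas (name = Olivia Thomas)
  3. Judy Taylor (name = Judy Taylor)
  4. Ivan Brown (name = Ivan Brown)
  5. Heidi Moore (name = Heidi Moore)
  6. Eve Wilson (name = Eve Wilson)
  7. Carol Jones (name = Carol Jones)

First: Sam Harris

Sam Harris


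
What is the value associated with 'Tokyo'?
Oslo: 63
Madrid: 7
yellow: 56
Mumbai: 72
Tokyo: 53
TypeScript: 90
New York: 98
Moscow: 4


Looking up key 'Tokyo'
Value: 53

53


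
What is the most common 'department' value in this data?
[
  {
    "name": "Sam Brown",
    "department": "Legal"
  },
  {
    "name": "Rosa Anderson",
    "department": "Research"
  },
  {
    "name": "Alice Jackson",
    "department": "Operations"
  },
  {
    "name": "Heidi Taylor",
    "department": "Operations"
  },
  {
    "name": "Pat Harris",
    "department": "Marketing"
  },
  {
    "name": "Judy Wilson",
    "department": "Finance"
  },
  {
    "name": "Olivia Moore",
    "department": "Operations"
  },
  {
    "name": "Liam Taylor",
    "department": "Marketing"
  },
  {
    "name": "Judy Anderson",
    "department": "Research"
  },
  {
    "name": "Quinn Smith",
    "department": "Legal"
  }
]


Counting 'department' values across 10 records:

  Operations: 3 ###
  Legal: 2 ##
  Research: 2 ##
  Marketing: 2 ##
  Finance: 1 #

Most common: Operations (3 times)

Operations (3 times)


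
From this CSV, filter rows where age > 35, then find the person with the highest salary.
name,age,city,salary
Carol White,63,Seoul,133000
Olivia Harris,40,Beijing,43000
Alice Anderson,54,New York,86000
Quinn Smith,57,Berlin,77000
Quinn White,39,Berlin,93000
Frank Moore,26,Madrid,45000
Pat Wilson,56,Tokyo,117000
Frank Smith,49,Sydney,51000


Filter: age > 35
Sort by: salary (descending)

Filtered records (7):
  Carol White, age 63, salary $133000
  Pat Wilson, age 56, salary $117000
  Quinn White, age 39, salary $93000
  Alice Anderson, age 54, salary $86000
  Quinn Smith, age 57, salary $77000
  Frank Smith, age 49, salary $51000
  Olivia Harris, age 40, salary $43000

Highest salary: Carol White ($133000)

Carol White


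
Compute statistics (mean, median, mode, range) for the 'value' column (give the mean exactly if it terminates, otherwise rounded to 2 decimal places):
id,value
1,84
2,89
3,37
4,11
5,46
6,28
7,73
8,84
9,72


Data: [84, 89, 37, 11, 46, 28, 73, 84, 72]
Count: 9
Sum: 524
Mean: 524/9 ≈ 58.22 (rounded to 2 decimal places)
Sorted: [11, 28, 37, 46, 72, 73, 84, 84, 89]
Median: 72.0
Mode: 84 (2 times)
Range: 89 - 11 = 78
Min: 11, Max: 89

mean≈58.22, median=72.0, mode=84, range=78


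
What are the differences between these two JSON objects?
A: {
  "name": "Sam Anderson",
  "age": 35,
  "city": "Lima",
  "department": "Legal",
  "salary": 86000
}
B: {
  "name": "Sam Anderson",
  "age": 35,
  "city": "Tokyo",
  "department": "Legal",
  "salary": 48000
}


Comparing each field (in key order):
  name: same
  age: same
  city: DIFFERENT
  department: same
  salary: DIFFERENT
Differences:
  city: Lima -> Tokyo
  salary: 86000 -> 48000

2 field(s) changed

2 changes: city, salary


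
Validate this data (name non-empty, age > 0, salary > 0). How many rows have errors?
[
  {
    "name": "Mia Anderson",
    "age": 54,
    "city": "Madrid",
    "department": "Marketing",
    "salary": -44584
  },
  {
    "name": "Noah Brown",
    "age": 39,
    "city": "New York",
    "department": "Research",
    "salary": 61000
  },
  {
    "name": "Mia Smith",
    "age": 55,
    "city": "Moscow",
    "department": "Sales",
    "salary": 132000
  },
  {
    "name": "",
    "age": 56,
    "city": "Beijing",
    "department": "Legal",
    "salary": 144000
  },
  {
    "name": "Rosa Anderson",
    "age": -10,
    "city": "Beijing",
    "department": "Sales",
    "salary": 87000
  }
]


Validating 5 records:
Rules: name non-empty, age > 0, salary > 0

  Row 1 (Mia Anderson): negative salary: -44584
  Row 2 (Noah Brown): OK
  Row 3 (Mia Smith): OK
  Row 4 (???): empty name
  Row 5 (Rosa Anderson): negative age: -10

Total errors: 3

3 errors


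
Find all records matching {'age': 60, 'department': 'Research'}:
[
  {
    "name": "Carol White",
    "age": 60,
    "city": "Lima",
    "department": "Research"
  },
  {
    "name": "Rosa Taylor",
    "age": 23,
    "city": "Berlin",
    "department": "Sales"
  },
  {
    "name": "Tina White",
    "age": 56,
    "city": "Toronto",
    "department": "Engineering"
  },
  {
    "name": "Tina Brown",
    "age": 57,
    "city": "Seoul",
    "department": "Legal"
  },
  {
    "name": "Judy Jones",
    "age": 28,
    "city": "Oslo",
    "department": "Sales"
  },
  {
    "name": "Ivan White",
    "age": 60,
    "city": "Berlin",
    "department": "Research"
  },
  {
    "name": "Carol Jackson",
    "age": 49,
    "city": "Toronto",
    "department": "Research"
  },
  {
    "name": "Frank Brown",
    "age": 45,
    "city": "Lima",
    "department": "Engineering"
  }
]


Search criteria: {'age': 60, 'department': 'Research'}

Checking 8 records:
  Carol White: {age: 60, department: Research} <-- MATCH
  Rosa Taylor: {age: 23, department: Sales}
  Tina White: {age: 56, department: Engineering}
  Tina Brown: {age: 57, department: Legal}
  Judy Jones: {age: 28, department: Sales}
  Ivan White: {age: 60, department: Research} <-- MATCH
  Carol Jackson: {age: 49, department: Research}
  Frank Brown: {age: 45, department: Engineering}

Matches: ["Carol White", "Ivan White"]

["Carol White", "Ivan White"]


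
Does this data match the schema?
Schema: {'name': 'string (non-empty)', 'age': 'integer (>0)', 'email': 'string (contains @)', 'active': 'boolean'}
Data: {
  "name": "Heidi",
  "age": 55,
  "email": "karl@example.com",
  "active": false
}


Validating each field against schema:
  name: OK (non-empty string)
  age: OK (positive integer)
  email: OK (string with @)
  active: OK (boolean)

Result: VALID

VALID


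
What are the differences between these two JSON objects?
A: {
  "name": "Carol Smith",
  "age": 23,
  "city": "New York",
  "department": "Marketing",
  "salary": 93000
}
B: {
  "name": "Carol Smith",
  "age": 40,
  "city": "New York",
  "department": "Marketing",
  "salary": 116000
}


Comparing each field (in key order):
  name: same
  age: DIFFERENT
  city: same
  department: same
  salary: DIFFERENT
Differences:
  age: 23 -> 40
  salary: 93000 -> 116000

2 field(s) changed

2 changes: age, salary


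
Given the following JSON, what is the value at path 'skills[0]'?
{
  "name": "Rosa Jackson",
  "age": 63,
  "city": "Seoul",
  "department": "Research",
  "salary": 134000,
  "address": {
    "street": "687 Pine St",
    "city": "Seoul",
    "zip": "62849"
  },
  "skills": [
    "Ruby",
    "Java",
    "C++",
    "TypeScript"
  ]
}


Query: skills[0]
Path: skills -> first element
Value: Ruby

Ruby


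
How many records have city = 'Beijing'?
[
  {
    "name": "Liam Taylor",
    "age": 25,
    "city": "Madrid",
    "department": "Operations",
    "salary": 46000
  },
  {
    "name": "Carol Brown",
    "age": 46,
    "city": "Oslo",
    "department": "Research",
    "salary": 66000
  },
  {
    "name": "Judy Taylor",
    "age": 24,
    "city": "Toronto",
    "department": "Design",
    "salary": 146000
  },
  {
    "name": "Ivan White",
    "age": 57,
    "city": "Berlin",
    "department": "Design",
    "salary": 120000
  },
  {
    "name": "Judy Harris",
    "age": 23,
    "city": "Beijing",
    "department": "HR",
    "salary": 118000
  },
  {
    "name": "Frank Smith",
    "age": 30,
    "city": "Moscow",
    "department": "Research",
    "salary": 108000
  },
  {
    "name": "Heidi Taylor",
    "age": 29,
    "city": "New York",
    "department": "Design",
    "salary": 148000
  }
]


Data: 7 records
Condition: city = 'Beijing'

Checking each record:
  Liam Taylor: Madrid
  Carol Brown: Oslo
  Judy Taylor: Toronto
  Ivan White: Berlin
  Judy Harris: Beijing MATCH
  Frank Smith: Moscow
  Heidi Taylor: New York

Count: 1

1


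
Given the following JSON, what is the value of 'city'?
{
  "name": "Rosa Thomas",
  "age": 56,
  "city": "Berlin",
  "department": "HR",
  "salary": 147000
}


Looking up field 'city'
Value: Berlin

Berlin


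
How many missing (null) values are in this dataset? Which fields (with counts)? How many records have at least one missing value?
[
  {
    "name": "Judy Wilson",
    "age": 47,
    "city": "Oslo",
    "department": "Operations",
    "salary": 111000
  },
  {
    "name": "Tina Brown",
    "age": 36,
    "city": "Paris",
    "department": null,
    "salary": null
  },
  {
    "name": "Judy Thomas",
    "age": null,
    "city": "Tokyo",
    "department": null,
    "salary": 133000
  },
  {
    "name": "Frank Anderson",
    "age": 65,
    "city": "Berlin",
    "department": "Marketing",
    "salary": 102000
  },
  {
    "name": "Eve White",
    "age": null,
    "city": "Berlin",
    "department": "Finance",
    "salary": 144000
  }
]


Checking for missing (null) values in 5 records:

  Judy Wilson: complete
  Tina Brown: department, salary
  Judy Thomas: age, department
  Frank Anderson: complete
  Eve White: age

Per field:
  name: 0 missing
  age: 2 missing
  city: 0 missing
  department: 2 missing
  salary: 1 missing

Total missing values: 5
Records with any missing: 3

5 missing values (age: 2, department: 2, salary: 1); 3 incomplete records


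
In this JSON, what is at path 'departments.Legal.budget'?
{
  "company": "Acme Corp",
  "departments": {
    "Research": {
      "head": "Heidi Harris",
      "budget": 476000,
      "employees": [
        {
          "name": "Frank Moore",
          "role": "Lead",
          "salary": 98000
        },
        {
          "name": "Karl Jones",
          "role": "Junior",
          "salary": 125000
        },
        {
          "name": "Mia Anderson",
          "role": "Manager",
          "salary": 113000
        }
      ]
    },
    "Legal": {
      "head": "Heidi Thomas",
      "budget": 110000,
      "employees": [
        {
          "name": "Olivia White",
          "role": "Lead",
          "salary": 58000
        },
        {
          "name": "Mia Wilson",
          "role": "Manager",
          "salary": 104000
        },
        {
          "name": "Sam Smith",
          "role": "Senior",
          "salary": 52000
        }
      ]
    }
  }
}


Path: departments.Legal.budget

Navigate:
  -> departments
  -> Legal
  -> budget = 110000

110000


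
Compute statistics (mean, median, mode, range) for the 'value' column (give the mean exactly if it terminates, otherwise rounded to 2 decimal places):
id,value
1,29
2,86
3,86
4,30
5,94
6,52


Data: [29, 86, 86, 30, 94, 52]
Count: 6
Sum: 377
Mean: 377/6 ≈ 62.83 (rounded to 2 decimal places)
Sorted: [29, 30, 52, 86, 86, 94]
Median: 69.0
Mode: 86 (2 times)
Range: 94 - 29 = 65
Min: 29, Max: 94

mean≈62.83, median=69.0, mode=86, range=65


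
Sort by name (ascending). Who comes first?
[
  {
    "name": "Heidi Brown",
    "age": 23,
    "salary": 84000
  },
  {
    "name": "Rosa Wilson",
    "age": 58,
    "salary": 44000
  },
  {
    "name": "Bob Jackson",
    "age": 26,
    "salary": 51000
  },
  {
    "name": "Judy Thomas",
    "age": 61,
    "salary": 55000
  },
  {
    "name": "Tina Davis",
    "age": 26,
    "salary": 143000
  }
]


Sort by: name (ascending)

Sorted order:
  1. Bob Jackson (name = Bob Jackson)
  2. Heidi Brown (name = Heidi Brown)
  3. Judy Thomas (name = Judy Thomas)
  4. Rosa Wilson (name = Rosa Wilson)
  5. Tina Davis (name = Tina Davis)

First: Bob Jackson

Bob Jackson


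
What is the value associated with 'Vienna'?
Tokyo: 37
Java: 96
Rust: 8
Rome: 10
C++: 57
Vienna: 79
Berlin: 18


Looking up key 'Vienna'
Value: 79

79


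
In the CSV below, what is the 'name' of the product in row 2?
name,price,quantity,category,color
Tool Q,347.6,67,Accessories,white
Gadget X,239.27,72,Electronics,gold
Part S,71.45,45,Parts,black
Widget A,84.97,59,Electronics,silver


Query: Row 2 ('Gadget X'), column 'name'
Value: Gadget X

Gadget X


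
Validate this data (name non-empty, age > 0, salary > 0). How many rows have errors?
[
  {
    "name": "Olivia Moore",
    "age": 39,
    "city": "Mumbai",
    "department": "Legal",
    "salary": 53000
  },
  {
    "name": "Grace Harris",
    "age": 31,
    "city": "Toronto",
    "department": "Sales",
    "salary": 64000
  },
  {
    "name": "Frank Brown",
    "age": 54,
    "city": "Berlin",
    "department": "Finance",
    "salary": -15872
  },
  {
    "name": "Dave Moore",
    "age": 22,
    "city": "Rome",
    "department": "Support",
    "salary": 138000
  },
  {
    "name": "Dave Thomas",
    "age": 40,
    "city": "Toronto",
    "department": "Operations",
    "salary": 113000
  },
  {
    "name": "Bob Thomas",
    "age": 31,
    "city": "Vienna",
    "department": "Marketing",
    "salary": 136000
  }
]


Validating 6 records:
Rules: name non-empty, age > 0, salary > 0

  Row 1 (Olivia Moore): OK
  Row 2 (Grace Harris): OK
  Row 3 (Frank Brown): negative salary: -15872
  Row 4 (Dave Moore): OK
  Row 5 (Dave Thomas): OK
  Row 6 (Bob Thomas): OK

Total errors: 1

1 errors
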